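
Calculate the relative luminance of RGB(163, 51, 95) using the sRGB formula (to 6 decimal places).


Linearize each channel (sRGB transfer function): c = v/255; c_lin = c/12.92 if c ≤ 0.04045, else ((c+0.055)/1.055)^2.4
  R: 163/255 ≈ 0.639216 > 0.04045 → ((0.639216+0.055)/1.055)^2.4 ≈ 0.366253
  G: 51/255 ≈ 0.200000 > 0.04045 → ((0.200000+0.055)/1.055)^2.4 ≈ 0.033105
  B: 95/255 ≈ 0.372549 > 0.04045 → ((0.372549+0.055)/1.055)^2.4 ≈ 0.114435
R_lin = 0.366253, G_lin = 0.033105, B_lin = 0.114435
L = 0.2126×R + 0.7152×G + 0.0722×B
L = 0.2126×0.366253 + 0.7152×0.033105 + 0.0722×0.114435
L ≈ 0.109804


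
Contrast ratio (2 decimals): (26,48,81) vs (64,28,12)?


Linearize each sRGB channel c=v/255: c/12.92 if c ≤ 0.04045 else ((c+0.055)/1.055)^2.4
L = 0.2126×R_lin + 0.7152×G_lin + 0.0722×B_lin
Color 1 (26,48,81):
  R=26: 26/255≈0.1020 > 0.04045 → ((0.1020+0.055)/1.055)^2.4 ≈ 0.01033
  G=48: 48/255≈0.1882 > 0.04045 → ((0.1882+0.055)/1.055)^2.4 ≈ 0.02956
  B=81: 81/255≈0.3176 > 0.04045 → ((0.3176+0.055)/1.055)^2.4 ≈ 0.08228
  L1 = 0.2126×0.01033 + 0.7152×0.02956 + 0.0722×0.08228 ≈ 0.02928
Color 2 (64,28,12):
  R=64: 64/255≈0.2510 > 0.04045 → ((0.2510+0.055)/1.055)^2.4 ≈ 0.05127
  G=28: 28/255≈0.1098 > 0.04045 → ((0.1098+0.055)/1.055)^2.4 ≈ 0.01161
  B=12: 12/255≈0.0471 > 0.04045 → ((0.0471+0.055)/1.055)^2.4 ≈ 0.00368
  L2 = 0.2126×0.05127 + 0.7152×0.01161 + 0.0722×0.00368 ≈ 0.01947
Lighter = 0.02928, Darker = 0.01947
Ratio = (L_lighter + 0.05) / (L_darker + 0.05)
Ratio = (0.02928 + 0.05) / (0.01947 + 0.05) = 0.07928 / 0.06947 ≈ 1.1411
Ratio ≈ 1.14:1


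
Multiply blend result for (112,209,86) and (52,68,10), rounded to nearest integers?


Multiply: C = A×B/255, rounded to nearest integer
R: 112×52/255 = 5824/255 ≈ 22.839 → 23
G: 209×68/255 = 14212/255 ≈ 55.733 → 56
B: 86×10/255 = 860/255 ≈ 3.373 → 3
= RGB(23, 56, 3)


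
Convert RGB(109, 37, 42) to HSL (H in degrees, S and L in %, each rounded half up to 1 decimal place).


Normalize: R'=109/255≈0.4275, G'=37/255≈0.1451, B'=42/255≈0.1647
Max=109/255, Min=37/255, Δ=Max-Min=72/255
L = (Max+Min)/2 = (109+37)/510 = 146/510 = 0.28627… → L = 28.6%
L ≤ 0.5 → S = Δ/(Max+Min) = 72/(109+37) = 72/146 = 0.49315… → S = 49.3%
(the 1/255 factors cancel in S and H, so raw channel differences can be used)
Max is R' → H = 60 × (((G-B)/Δ) mod 6) = 60 × (((37-42)/72) mod 6)
  (-5)/72 = -0.0694…; negative, so add 6 → 5.9305…
  H = 60 × 5.9305… = 355.833…° → H = 355.8°
= HSL(355.8°, 49.3%, 28.6%)


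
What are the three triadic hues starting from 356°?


Triadic: equally spaced at 120° intervals
H1 = 356°
H2 = (356 + 120) mod 360 = 116°
H3 = (356 + 240) mod 360 = 236°
Triadic = 356°, 116°, 236°


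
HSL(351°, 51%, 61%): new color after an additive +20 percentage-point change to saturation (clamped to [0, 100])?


Original S = 51%
Adjustment = +20 percentage points
New S = 51 + (20) = 71
Clamp to [0, 100] → 71
= HSL(351°, 71%, 61%)


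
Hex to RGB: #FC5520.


FC → 252 (R)
55 → 85 (G)
20 → 32 (B)
= RGB(252, 85, 32)


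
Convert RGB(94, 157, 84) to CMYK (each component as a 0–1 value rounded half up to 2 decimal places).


R'=94/255≈0.3686, G'=157/255≈0.6157, B'=84/255≈0.3294
K = 1 - max(R',G',B') = 1 - 157/255 = 98/255 = 0.38431… → 0.38
(1-R'-K)/(1-K) simplifies to (max-R)/max with max = 157:
C = (157-94)/157 = 63/157 = 0.40127… → 0.40
M = (157-157)/157 = 0/157 = 0 → 0.00
Y = (157-84)/157 = 73/157 = 0.46496… → 0.46
= CMYK(0.40, 0.00, 0.46, 0.38)


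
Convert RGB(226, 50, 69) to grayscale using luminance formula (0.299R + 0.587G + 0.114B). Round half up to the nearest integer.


Gray = 0.299×R + 0.587×G + 0.114×B
Gray = 0.299×226 + 0.587×50 + 0.114×69
Gray = 67.574 + 29.350 + 7.866
Gray = 104.790 → round half up → 105
Gray = 105


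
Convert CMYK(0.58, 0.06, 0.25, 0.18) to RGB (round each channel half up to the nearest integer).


R = 255 × (1-C) × (1-K) = 255 × 0.42 × 0.82 = 87.822 → 88
G = 255 × (1-M) × (1-K) = 255 × 0.94 × 0.82 = 196.554 → 197
B = 255 × (1-Y) × (1-K) = 255 × 0.75 × 0.82 = 156.825 → 157
= RGB(88, 197, 157)


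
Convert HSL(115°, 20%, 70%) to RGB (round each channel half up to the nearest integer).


H=115°, S=0.20, L=0.70
C = (1-|2L-1|)×S = (1-|0.40|)×0.20 = 0.12
H' = H/60 = 115/60 ≈ 1.9167; X = C×(1-|H' mod 2 - 1|) = 0.01
m = L - C/2 = 0.70 - 0.06 = 0.64
Sector ⌊H'⌋ = 1 → (R',G',B') = (0.01, 0.12, 0.0)
RGB = ((R'+m)×255, (G'+m)×255, (B'+m)×255) = (165.75, 193.8, 163.2)
Round half up → RGB(166, 194, 163)


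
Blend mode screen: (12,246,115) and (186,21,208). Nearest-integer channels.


Screen: C = 255 - (255-A)×(255-B)/255, rounded to nearest integer
R: 255 - (255-12)×(255-186)/255 = 255 - 16767/255 ≈ 255 - 65.753 = 189.247 → 189
G: 255 - (255-246)×(255-21)/255 = 255 - 2106/255 ≈ 255 - 8.259 = 246.741 → 247
B: 255 - (255-115)×(255-208)/255 = 255 - 6580/255 ≈ 255 - 25.804 = 229.196 → 229
= RGB(189, 247, 229)


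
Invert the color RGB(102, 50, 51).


Invert: (255-R, 255-G, 255-B)
R: 255-102 = 153
G: 255-50 = 205
B: 255-51 = 204
= RGB(153, 205, 204)


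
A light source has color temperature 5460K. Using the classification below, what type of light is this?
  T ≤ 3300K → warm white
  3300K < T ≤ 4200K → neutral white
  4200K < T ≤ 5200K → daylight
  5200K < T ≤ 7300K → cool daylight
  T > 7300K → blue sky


Temperature: 5460K
5200K < 5460K ≤ 7300K → cool daylight
Classification: cool daylight


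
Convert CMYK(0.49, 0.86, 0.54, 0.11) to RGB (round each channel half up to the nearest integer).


R = 255 × (1-C) × (1-K) = 255 × 0.51 × 0.89 = 115.7445 → 116
G = 255 × (1-M) × (1-K) = 255 × 0.14 × 0.89 = 31.773 → 32
B = 255 × (1-Y) × (1-K) = 255 × 0.46 × 0.89 = 104.397 → 104
= RGB(116, 32, 104)


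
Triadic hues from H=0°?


Triadic: equally spaced at 120° intervals
H1 = 0°
H2 = (0 + 120) mod 360 = 120°
H3 = (0 + 240) mod 360 = 240°
Triadic = 0°, 120°, 240°


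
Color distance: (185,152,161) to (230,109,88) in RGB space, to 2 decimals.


d = √[(R₁-R₂)² + (G₁-G₂)² + (B₁-B₂)²]
d = √[(185-230)² + (152-109)² + (161-88)²]
d = √[2025 + 1849 + 5329]
d = √9203
d ≈ 95.93


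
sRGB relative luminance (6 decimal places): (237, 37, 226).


Linearize each channel (sRGB transfer function): c = v/255; c_lin = c/12.92 if c ≤ 0.04045, else ((c+0.055)/1.055)^2.4
  R: 237/255 ≈ 0.929412 > 0.04045 → ((0.929412+0.055)/1.055)^2.4 ≈ 0.846873
  G: 37/255 ≈ 0.145098 > 0.04045 → ((0.145098+0.055)/1.055)^2.4 ≈ 0.018500
  B: 226/255 ≈ 0.886275 > 0.04045 → ((0.886275+0.055)/1.055)^2.4 ≈ 0.760525
R_lin = 0.846873, G_lin = 0.018500, B_lin = 0.760525
L = 0.2126×R + 0.7152×G + 0.0722×B
L = 0.2126×0.846873 + 0.7152×0.018500 + 0.0722×0.760525
L ≈ 0.248186


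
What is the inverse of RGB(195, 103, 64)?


Invert: (255-R, 255-G, 255-B)
R: 255-195 = 60
G: 255-103 = 152
B: 255-64 = 191
= RGB(60, 152, 191)


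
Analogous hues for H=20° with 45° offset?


Base hue: 20°
Left analog: (20 - 45) mod 360 = 335°
Right analog: (20 + 45) mod 360 = 65°
Analogous hues = 335° and 65°


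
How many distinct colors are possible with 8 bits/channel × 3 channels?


Total bits = 8 bits/channel × 3 channels = 24 bits
Distinct colors = 2^24
= 16,777,216 colors


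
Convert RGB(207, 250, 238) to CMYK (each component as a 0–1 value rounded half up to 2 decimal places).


R'=207/255≈0.8118, G'=250/255≈0.9804, B'=238/255≈0.9333
K = 1 - max(R',G',B') = 1 - 250/255 = 5/255 = 0.01960… → 0.02
(1-R'-K)/(1-K) simplifies to (max-R)/max with max = 250:
C = (250-207)/250 = 43/250 = 0.172 → 0.17
M = (250-250)/250 = 0/250 = 0 → 0.00
Y = (250-238)/250 = 12/250 = 0.048 → 0.05
= CMYK(0.17, 0.00, 0.05, 0.02)


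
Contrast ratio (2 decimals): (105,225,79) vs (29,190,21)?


Linearize each sRGB channel c=v/255: c/12.92 if c ≤ 0.04045 else ((c+0.055)/1.055)^2.4
L = 0.2126×R_lin + 0.7152×G_lin + 0.0722×B_lin
Color 1 (105,225,79):
  R=105: 105/255≈0.4118 > 0.04045 → ((0.4118+0.055)/1.055)^2.4 ≈ 0.14126
  G=225: 225/255≈0.8824 > 0.04045 → ((0.8824+0.055)/1.055)^2.4 ≈ 0.75294
  B=79: 79/255≈0.3098 > 0.04045 → ((0.3098+0.055)/1.055)^2.4 ≈ 0.07819
  L1 = 0.2126×0.14126 + 0.7152×0.75294 + 0.0722×0.07819 ≈ 0.57418
Color 2 (29,190,21):
  R=29: 29/255≈0.1137 > 0.04045 → ((0.1137+0.055)/1.055)^2.4 ≈ 0.01229
  G=190: 190/255≈0.7451 > 0.04045 → ((0.7451+0.055)/1.055)^2.4 ≈ 0.51492
  B=21: 21/255≈0.0824 > 0.04045 → ((0.0824+0.055)/1.055)^2.4 ≈ 0.00750
  L2 = 0.2126×0.01229 + 0.7152×0.51492 + 0.0722×0.00750 ≈ 0.37142
Lighter = 0.57418, Darker = 0.37142
Ratio = (L_lighter + 0.05) / (L_darker + 0.05)
Ratio = (0.57418 + 0.05) / (0.37142 + 0.05) = 0.62418 / 0.42142 ≈ 1.4811
Ratio ≈ 1.48:1


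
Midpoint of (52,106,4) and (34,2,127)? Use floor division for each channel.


Midpoint: each channel = ⌊(C₁+C₂)/2⌋
R: ⌊(52+34)/2⌋ = 43
G: ⌊(106+2)/2⌋ = 54
B: ⌊(4+127)/2⌋ = 65
= RGB(43, 54, 65)


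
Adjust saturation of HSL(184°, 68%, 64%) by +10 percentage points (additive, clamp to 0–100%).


Original S = 68%
Adjustment = +10 percentage points
New S = 68 + (10) = 78
Clamp to [0, 100] → 78
= HSL(184°, 78%, 64%)


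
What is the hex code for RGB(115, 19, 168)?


R = 115 → 73 (hex)
G = 19 → 13 (hex)
B = 168 → A8 (hex)
Hex = #7313A8


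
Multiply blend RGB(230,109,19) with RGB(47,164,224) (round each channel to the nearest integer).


Multiply: C = A×B/255, rounded to nearest integer
R: 230×47/255 = 10810/255 ≈ 42.392 → 42
G: 109×164/255 = 17876/255 ≈ 70.102 → 70
B: 19×224/255 = 4256/255 ≈ 16.690 → 17
= RGB(42, 70, 17)


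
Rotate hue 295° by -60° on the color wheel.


New hue = (H + rotation) mod 360
New hue = (295 -60) mod 360
= 235 mod 360
= 235°


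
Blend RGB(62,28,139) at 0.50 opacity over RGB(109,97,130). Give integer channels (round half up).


C = α×F + (1-α)×B, with 1-α = 0.50
R: 0.50×62 + 0.50×109 = 31.00 + 54.50 = 85.50 → 86
G: 0.50×28 + 0.50×97 = 14.00 + 48.50 = 62.50 → 63
B: 0.50×139 + 0.50×130 = 69.50 + 65.00 = 134.50 → 135
= RGB(86, 63, 135)


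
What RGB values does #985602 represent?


98 → 152 (R)
56 → 86 (G)
02 → 2 (B)
= RGB(152, 86, 2)


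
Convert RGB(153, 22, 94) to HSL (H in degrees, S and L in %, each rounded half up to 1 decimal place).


Normalize: R'=153/255≈0.6000, G'=22/255≈0.0863, B'=94/255≈0.3686
Max=153/255, Min=22/255, Δ=Max-Min=131/255
L = (Max+Min)/2 = (153+22)/510 = 175/510 = 0.34313… → L = 34.3%
L ≤ 0.5 → S = Δ/(Max+Min) = 131/(153+22) = 131/175 = 0.74857… → S = 74.9%
(the 1/255 factors cancel in S and H, so raw channel differences can be used)
Max is R' → H = 60 × (((G-B)/Δ) mod 6) = 60 × (((22-94)/131) mod 6)
  (-72)/131 = -0.5496…; negative, so add 6 → 5.4503…
  H = 60 × 5.4503… = 327.022…° → H = 327.0°
= HSL(327.0°, 74.9%, 34.3%)


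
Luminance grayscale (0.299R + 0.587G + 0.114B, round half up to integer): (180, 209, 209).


Gray = 0.299×R + 0.587×G + 0.114×B
Gray = 0.299×180 + 0.587×209 + 0.114×209
Gray = 53.820 + 122.683 + 23.826
Gray = 200.329 → round half up → 200
Gray = 200


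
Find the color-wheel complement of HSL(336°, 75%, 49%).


Complement = opposite side of color wheel = hue + 180°
H' = (336 + 180) mod 360 = 156°
S and L unchanged.
= HSL(156°, 75%, 49%)


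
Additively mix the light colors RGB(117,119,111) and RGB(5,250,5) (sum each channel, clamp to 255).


Additive: each channel = min(255, C₁+C₂)
R: 117+5 = 122 → 122
G: 119+250 = 369 → 255
B: 111+5 = 116 → 116
= RGB(122, 255, 116)


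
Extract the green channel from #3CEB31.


Color: #3CEB31
R = 3C = 60
G = EB = 235
B = 31 = 49
Green = 235


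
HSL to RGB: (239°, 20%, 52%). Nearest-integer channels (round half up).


H=239°, S=0.20, L=0.52
C = (1-|2L-1|)×S = (1-|0.04|)×0.20 = 0.192
H' = H/60 = 239/60 ≈ 3.9833; X = C×(1-|H' mod 2 - 1|) = 0.0032
m = L - C/2 = 0.52 - 0.096 = 0.424
Sector ⌊H'⌋ = 3 → (R',G',B') = (0.0, 0.0032, 0.192)
RGB = ((R'+m)×255, (G'+m)×255, (B'+m)×255) = (108.12, 108.936, 157.08)
Round half up → RGB(108, 109, 157)


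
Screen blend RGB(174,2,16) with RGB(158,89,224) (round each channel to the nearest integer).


Screen: C = 255 - (255-A)×(255-B)/255, rounded to nearest integer
R: 255 - (255-174)×(255-158)/255 = 255 - 7857/255 ≈ 255 - 30.812 = 224.188 → 224
G: 255 - (255-2)×(255-89)/255 = 255 - 41998/255 ≈ 255 - 164.698 = 90.302 → 90
B: 255 - (255-16)×(255-224)/255 = 255 - 7409/255 ≈ 255 - 29.055 = 225.945 → 226
= RGB(224, 90, 226)


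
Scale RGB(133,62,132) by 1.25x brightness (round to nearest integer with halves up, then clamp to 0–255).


Multiply each channel by 1.25, round half up, clamp to [0, 255]
R: 133×1.25 = 166.25 → round → 166
G: 62×1.25 = 77.5 → round → 78
B: 132×1.25 = 165
= RGB(166, 78, 165)


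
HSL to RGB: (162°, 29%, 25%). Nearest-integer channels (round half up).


H=162°, S=0.29, L=0.25
C = (1-|2L-1|)×S = (1-|-0.50|)×0.29 = 0.145
H' = H/60 = 162/60 ≈ 2.7000; X = C×(1-|H' mod 2 - 1|) = 0.1015
m = L - C/2 = 0.25 - 0.0725 = 0.1775
Sector ⌊H'⌋ = 2 → (R',G',B') = (0.0, 0.145, 0.1015)
RGB = ((R'+m)×255, (G'+m)×255, (B'+m)×255) = (45.2625, 82.2375, 71.145)
Round half up → RGB(45, 82, 71)


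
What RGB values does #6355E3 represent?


63 → 99 (R)
55 → 85 (G)
E3 → 227 (B)
= RGB(99, 85, 227)


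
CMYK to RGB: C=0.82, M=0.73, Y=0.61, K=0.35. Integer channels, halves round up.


R = 255 × (1-C) × (1-K) = 255 × 0.18 × 0.65 = 29.835 → 30
G = 255 × (1-M) × (1-K) = 255 × 0.27 × 0.65 = 44.7525 → 45
B = 255 × (1-Y) × (1-K) = 255 × 0.39 × 0.65 = 64.6425 → 65
= RGB(30, 45, 65)


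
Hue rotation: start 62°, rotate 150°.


New hue = (H + rotation) mod 360
New hue = (62 + 150) mod 360
= 212 mod 360
= 212°


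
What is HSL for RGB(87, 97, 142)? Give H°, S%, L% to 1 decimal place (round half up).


Normalize: R'=87/255≈0.3412, G'=97/255≈0.3804, B'=142/255≈0.5569
Max=142/255, Min=87/255, Δ=Max-Min=55/255
L = (Max+Min)/2 = (142+87)/510 = 229/510 = 0.44901… → L = 44.9%
L ≤ 0.5 → S = Δ/(Max+Min) = 55/(142+87) = 55/229 = 0.24017… → S = 24.0%
(the 1/255 factors cancel in S and H, so raw channel differences can be used)
Max is B' → H = 60 × ((R-G)/Δ + 4) = 60 × ((87-97)/55 + 4)
  -10/55 + 4 = -0.1818… + 4 = 3.8181…
  H = 60 × 3.8181… = 229.090…° → H = 229.1°
= HSL(229.1°, 24.0%, 44.9%)


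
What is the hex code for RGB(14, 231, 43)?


R = 14 → 0E (hex)
G = 231 → E7 (hex)
B = 43 → 2B (hex)
Hex = #0EE72B


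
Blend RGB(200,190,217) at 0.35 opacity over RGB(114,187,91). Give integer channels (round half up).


C = α×F + (1-α)×B, with 1-α = 0.65
R: 0.35×200 + 0.65×114 = 70.00 + 74.10 = 144.10 → 144
G: 0.35×190 + 0.65×187 = 66.50 + 121.55 = 188.05 → 188
B: 0.35×217 + 0.65×91 = 75.95 + 59.15 = 135.10 → 135
= RGB(144, 188, 135)


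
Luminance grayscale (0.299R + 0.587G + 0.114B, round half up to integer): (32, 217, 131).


Gray = 0.299×R + 0.587×G + 0.114×B
Gray = 0.299×32 + 0.587×217 + 0.114×131
Gray = 9.568 + 127.379 + 14.934
Gray = 151.881 → round half up → 152
Gray = 152


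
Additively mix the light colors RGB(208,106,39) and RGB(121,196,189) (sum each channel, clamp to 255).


Additive: each channel = min(255, C₁+C₂)
R: 208+121 = 329 → 255
G: 106+196 = 302 → 255
B: 39+189 = 228 → 228
= RGB(255, 255, 228)


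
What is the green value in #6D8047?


Color: #6D8047
R = 6D = 109
G = 80 = 128
B = 47 = 71
Green = 128


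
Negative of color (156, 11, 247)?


Invert: (255-R, 255-G, 255-B)
R: 255-156 = 99
G: 255-11 = 244
B: 255-247 = 8
= RGB(99, 244, 8)


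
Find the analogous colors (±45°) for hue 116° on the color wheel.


Base hue: 116°
Left analog: (116 - 45) mod 360 = 71°
Right analog: (116 + 45) mod 360 = 161°
Analogous hues = 71° and 161°


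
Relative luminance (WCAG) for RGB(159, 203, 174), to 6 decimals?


Linearize each channel (sRGB transfer function): c = v/255; c_lin = c/12.92 if c ≤ 0.04045, else ((c+0.055)/1.055)^2.4
  R: 159/255 ≈ 0.623529 > 0.04045 → ((0.623529+0.055)/1.055)^2.4 ≈ 0.346704
  G: 203/255 ≈ 0.796078 > 0.04045 → ((0.796078+0.055)/1.055)^2.4 ≈ 0.597202
  B: 174/255 ≈ 0.682353 > 0.04045 → ((0.682353+0.055)/1.055)^2.4 ≈ 0.423268
R_lin = 0.346704, G_lin = 0.597202, B_lin = 0.423268
L = 0.2126×R + 0.7152×G + 0.0722×B
L = 0.2126×0.346704 + 0.7152×0.597202 + 0.0722×0.423268
L ≈ 0.531388


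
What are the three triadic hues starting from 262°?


Triadic: equally spaced at 120° intervals
H1 = 262°
H2 = (262 + 120) mod 360 = 22°
H3 = (262 + 240) mod 360 = 142°
Triadic = 262°, 22°, 142°


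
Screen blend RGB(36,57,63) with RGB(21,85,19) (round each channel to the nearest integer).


Screen: C = 255 - (255-A)×(255-B)/255, rounded to nearest integer
R: 255 - (255-36)×(255-21)/255 = 255 - 51246/255 ≈ 255 - 200.965 = 54.035 → 54
G: 255 - (255-57)×(255-85)/255 = 255 - 33660/255 ≈ 255 - 132.000 = 123.000 → 123
B: 255 - (255-63)×(255-19)/255 = 255 - 45312/255 ≈ 255 - 177.694 = 77.306 → 77
= RGB(54, 123, 77)


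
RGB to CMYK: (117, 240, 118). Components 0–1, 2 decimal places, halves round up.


R'=117/255≈0.4588, G'=240/255≈0.9412, B'=118/255≈0.4627
K = 1 - max(R',G',B') = 1 - 240/255 = 15/255 = 0.05882… → 0.06
(1-R'-K)/(1-K) simplifies to (max-R)/max with max = 240:
C = (240-117)/240 = 123/240 = 0.5125 → 0.51
M = (240-240)/240 = 0/240 = 0 → 0.00
Y = (240-118)/240 = 122/240 = 0.50833… → 0.51
= CMYK(0.51, 0.00, 0.51, 0.06)


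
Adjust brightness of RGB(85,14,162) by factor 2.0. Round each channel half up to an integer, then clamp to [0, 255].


Multiply each channel by 2.0, round half up, clamp to [0, 255]
R: 85×2.0 = 170
G: 14×2.0 = 28
B: 162×2.0 = 324 → clamp → 255
= RGB(170, 28, 255)


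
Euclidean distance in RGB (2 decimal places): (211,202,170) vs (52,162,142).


d = √[(R₁-R₂)² + (G₁-G₂)² + (B₁-B₂)²]
d = √[(211-52)² + (202-162)² + (170-142)²]
d = √[25281 + 1600 + 784]
d = √27665
d ≈ 166.33


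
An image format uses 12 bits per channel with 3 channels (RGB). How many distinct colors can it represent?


Total bits = 12 bits/channel × 3 channels = 36 bits
Distinct colors = 2^36
= 68,719,476,736 colors


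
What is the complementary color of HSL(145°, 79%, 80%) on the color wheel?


Complement = opposite side of color wheel = hue + 180°
H' = (145 + 180) mod 360 = 325°
S and L unchanged.
= HSL(325°, 79%, 80%)


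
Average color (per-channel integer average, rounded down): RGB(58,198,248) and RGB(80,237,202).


Midpoint: each channel = ⌊(C₁+C₂)/2⌋
R: ⌊(58+80)/2⌋ = 69
G: ⌊(198+237)/2⌋ = 217
B: ⌊(248+202)/2⌋ = 225
= RGB(69, 217, 225)


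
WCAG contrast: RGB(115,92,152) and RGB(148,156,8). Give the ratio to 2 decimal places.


Linearize each sRGB channel c=v/255: c/12.92 if c ≤ 0.04045 else ((c+0.055)/1.055)^2.4
L = 0.2126×R_lin + 0.7152×G_lin + 0.0722×B_lin
Color 1 (115,92,152):
  R=115: 115/255≈0.4510 > 0.04045 → ((0.4510+0.055)/1.055)^2.4 ≈ 0.17144
  G=92: 92/255≈0.3608 > 0.04045 → ((0.3608+0.055)/1.055)^2.4 ≈ 0.10702
  B=152: 152/255≈0.5961 > 0.04045 → ((0.5961+0.055)/1.055)^2.4 ≈ 0.31399
  L1 = 0.2126×0.17144 + 0.7152×0.10702 + 0.0722×0.31399 ≈ 0.13566
Color 2 (148,156,8):
  R=148: 148/255≈0.5804 > 0.04045 → ((0.5804+0.055)/1.055)^2.4 ≈ 0.29614
  G=156: 156/255≈0.6118 > 0.04045 → ((0.6118+0.055)/1.055)^2.4 ≈ 0.33245
  B=8: 8/255≈0.0314 ≤ 0.04045 → 0.0314/12.92 ≈ 0.00243
  L2 = 0.2126×0.29614 + 0.7152×0.33245 + 0.0722×0.00243 ≈ 0.30090
Lighter = 0.30090, Darker = 0.13566
Ratio = (L_lighter + 0.05) / (L_darker + 0.05)
Ratio = (0.30090 + 0.05) / (0.13566 + 0.05) = 0.35090 / 0.18566 ≈ 1.8900
Ratio ≈ 1.89:1


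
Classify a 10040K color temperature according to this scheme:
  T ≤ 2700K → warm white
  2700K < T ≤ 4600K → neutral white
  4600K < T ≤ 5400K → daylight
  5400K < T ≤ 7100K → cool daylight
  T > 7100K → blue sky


Temperature: 10040K
10040K > 7100K → blue sky
Classification: blue sky


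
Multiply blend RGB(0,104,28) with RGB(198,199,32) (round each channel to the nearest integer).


Multiply: C = A×B/255, rounded to nearest integer
R: 0×198/255 = 0/255 ≈ 0.000 → 0
G: 104×199/255 = 20696/255 ≈ 81.161 → 81
B: 28×32/255 = 896/255 ≈ 3.514 → 4
= RGB(0, 81, 4)


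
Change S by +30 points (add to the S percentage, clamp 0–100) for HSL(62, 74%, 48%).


Original S = 74%
Adjustment = +30 percentage points
New S = 74 + (30) = 104
Clamp to [0, 100] → 100
= HSL(62°, 100%, 48%)


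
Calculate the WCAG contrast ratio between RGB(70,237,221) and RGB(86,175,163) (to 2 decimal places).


Linearize each sRGB channel c=v/255: c/12.92 if c ≤ 0.04045 else ((c+0.055)/1.055)^2.4
L = 0.2126×R_lin + 0.7152×G_lin + 0.0722×B_lin
Color 1 (70,237,221):
  R=70: 70/255≈0.2745 > 0.04045 → ((0.2745+0.055)/1.055)^2.4 ≈ 0.06125
  G=237: 237/255≈0.9294 > 0.04045 → ((0.9294+0.055)/1.055)^2.4 ≈ 0.84687
  B=221: 221/255≈0.8667 > 0.04045 → ((0.8667+0.055)/1.055)^2.4 ≈ 0.72306
  L1 = 0.2126×0.06125 + 0.7152×0.84687 + 0.0722×0.72306 ≈ 0.67091
Color 2 (86,175,163):
  R=86: 86/255≈0.3373 > 0.04045 → ((0.3373+0.055)/1.055)^2.4 ≈ 0.09306
  G=175: 175/255≈0.6863 > 0.04045 → ((0.6863+0.055)/1.055)^2.4 ≈ 0.42869
  B=163: 163/255≈0.6392 > 0.04045 → ((0.6392+0.055)/1.055)^2.4 ≈ 0.36625
  L2 = 0.2126×0.09306 + 0.7152×0.42869 + 0.0722×0.36625 ≈ 0.35283
Lighter = 0.67091, Darker = 0.35283
Ratio = (L_lighter + 0.05) / (L_darker + 0.05)
Ratio = (0.67091 + 0.05) / (0.35283 + 0.05) = 0.72091 / 0.40283 ≈ 1.7896
Ratio ≈ 1.79:1


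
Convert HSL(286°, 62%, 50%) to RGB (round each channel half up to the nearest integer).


H=286°, S=0.62, L=0.50
C = (1-|2L-1|)×S = (1-|0.00|)×0.62 = 0.62
H' = H/60 = 286/60 ≈ 4.7667; X = C×(1-|H' mod 2 - 1|) ≈ 0.4753
m = L - C/2 = 0.50 - 0.31 = 0.19
Sector ⌊H'⌋ = 4 → (R',G',B') = (≈0.4753, 0.0, 0.62)
RGB = ((R'+m)×255, (G'+m)×255, (B'+m)×255) = (169.66, 48.45, 206.55)
Round half up → RGB(170, 48, 207)


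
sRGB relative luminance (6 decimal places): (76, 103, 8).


Linearize each channel (sRGB transfer function): c = v/255; c_lin = c/12.92 if c ≤ 0.04045, else ((c+0.055)/1.055)^2.4
  R: 76/255 ≈ 0.298039 > 0.04045 → ((0.298039+0.055)/1.055)^2.4 ≈ 0.072272
  G: 103/255 ≈ 0.403922 > 0.04045 → ((0.403922+0.055)/1.055)^2.4 ≈ 0.135633
  B: 8/255 ≈ 0.031373 ≤ 0.04045 → 0.031373/12.92 ≈ 0.002428
R_lin = 0.072272, G_lin = 0.135633, B_lin = 0.002428
L = 0.2126×R + 0.7152×G + 0.0722×B
L = 0.2126×0.072272 + 0.7152×0.135633 + 0.0722×0.002428
L ≈ 0.112545


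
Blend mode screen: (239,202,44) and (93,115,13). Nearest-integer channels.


Screen: C = 255 - (255-A)×(255-B)/255, rounded to nearest integer
R: 255 - (255-239)×(255-93)/255 = 255 - 2592/255 ≈ 255 - 10.165 = 244.835 → 245
G: 255 - (255-202)×(255-115)/255 = 255 - 7420/255 ≈ 255 - 29.098 = 225.902 → 226
B: 255 - (255-44)×(255-13)/255 = 255 - 51062/255 ≈ 255 - 200.243 = 54.757 → 55
= RGB(245, 226, 55)


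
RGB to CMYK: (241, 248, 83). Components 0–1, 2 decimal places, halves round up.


R'=241/255≈0.9451, G'=248/255≈0.9725, B'=83/255≈0.3255
K = 1 - max(R',G',B') = 1 - 248/255 = 7/255 = 0.02745… → 0.03
(1-R'-K)/(1-K) simplifies to (max-R)/max with max = 248:
C = (248-241)/248 = 7/248 = 0.02822… → 0.03
M = (248-248)/248 = 0/248 = 0 → 0.00
Y = (248-83)/248 = 165/248 = 0.66532… → 0.67
= CMYK(0.03, 0.00, 0.67, 0.03)


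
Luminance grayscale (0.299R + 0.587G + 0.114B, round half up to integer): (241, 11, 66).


Gray = 0.299×R + 0.587×G + 0.114×B
Gray = 0.299×241 + 0.587×11 + 0.114×66
Gray = 72.059 + 6.457 + 7.524
Gray = 86.040 → round half up → 86
Gray = 86


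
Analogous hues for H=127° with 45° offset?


Base hue: 127°
Left analog: (127 - 45) mod 360 = 82°
Right analog: (127 + 45) mod 360 = 172°
Analogous hues = 82° and 172°


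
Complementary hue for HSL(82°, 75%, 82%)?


Complement = opposite side of color wheel = hue + 180°
H' = (82 + 180) mod 360 = 262°
S and L unchanged.
= HSL(262°, 75%, 82%)


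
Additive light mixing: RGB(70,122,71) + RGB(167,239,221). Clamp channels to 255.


Additive: each channel = min(255, C₁+C₂)
R: 70+167 = 237 → 237
G: 122+239 = 361 → 255
B: 71+221 = 292 → 255
= RGB(237, 255, 255)


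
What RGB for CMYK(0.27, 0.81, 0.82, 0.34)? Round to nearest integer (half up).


R = 255 × (1-C) × (1-K) = 255 × 0.73 × 0.66 = 122.859 → 123
G = 255 × (1-M) × (1-K) = 255 × 0.19 × 0.66 = 31.977 → 32
B = 255 × (1-Y) × (1-K) = 255 × 0.18 × 0.66 = 30.294 → 30
= RGB(123, 32, 30)


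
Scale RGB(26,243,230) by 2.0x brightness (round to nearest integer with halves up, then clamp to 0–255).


Multiply each channel by 2.0, round half up, clamp to [0, 255]
R: 26×2.0 = 52
G: 243×2.0 = 486 → clamp → 255
B: 230×2.0 = 460 → clamp → 255
= RGB(52, 255, 255)


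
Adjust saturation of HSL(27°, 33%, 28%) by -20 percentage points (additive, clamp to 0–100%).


Original S = 33%
Adjustment = -20 percentage points
New S = 33 + (-20) = 13
Clamp to [0, 100] → 13
= HSL(27°, 13%, 28%)


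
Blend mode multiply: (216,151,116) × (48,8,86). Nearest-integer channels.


Multiply: C = A×B/255, rounded to nearest integer
R: 216×48/255 = 10368/255 ≈ 40.659 → 41
G: 151×8/255 = 1208/255 ≈ 4.737 → 5
B: 116×86/255 = 9976/255 ≈ 39.122 → 39
= RGB(41, 5, 39)


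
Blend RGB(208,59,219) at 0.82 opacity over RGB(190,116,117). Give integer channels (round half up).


C = α×F + (1-α)×B, with 1-α = 0.18
R: 0.82×208 + 0.18×190 = 170.56 + 34.20 = 204.76 → 205
G: 0.82×59 + 0.18×116 = 48.38 + 20.88 = 69.26 → 69
B: 0.82×219 + 0.18×117 = 179.58 + 21.06 = 200.64 → 201
= RGB(205, 69, 201)


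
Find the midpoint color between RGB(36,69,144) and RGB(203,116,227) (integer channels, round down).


Midpoint: each channel = ⌊(C₁+C₂)/2⌋
R: ⌊(36+203)/2⌋ = 119
G: ⌊(69+116)/2⌋ = 92
B: ⌊(144+227)/2⌋ = 185
= RGB(119, 92, 185)


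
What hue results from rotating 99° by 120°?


New hue = (H + rotation) mod 360
New hue = (99 + 120) mod 360
= 219 mod 360
= 219°


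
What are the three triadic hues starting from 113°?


Triadic: equally spaced at 120° intervals
H1 = 113°
H2 = (113 + 120) mod 360 = 233°
H3 = (113 + 240) mod 360 = 353°
Triadic = 113°, 233°, 353°


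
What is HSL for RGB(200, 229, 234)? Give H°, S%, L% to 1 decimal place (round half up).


Normalize: R'=200/255≈0.7843, G'=229/255≈0.8980, B'=234/255≈0.9176
Max=234/255, Min=200/255, Δ=Max-Min=34/255
L = (Max+Min)/2 = (234+200)/510 = 434/510 = 0.85098… → L = 85.1%
L > 0.5 → S = Δ/(2-Max-Min) = 34/(510-234-200) = 34/76 = 0.44736… → S = 44.7%
(the 1/255 factors cancel in S and H, so raw channel differences can be used)
Max is B' → H = 60 × ((R-G)/Δ + 4) = 60 × ((200-229)/34 + 4)
  -29/34 + 4 = -0.8529… + 4 = 3.1470…
  H = 60 × 3.1470… = 188.823…° → H = 188.8°
= HSL(188.8°, 44.7%, 85.1%)


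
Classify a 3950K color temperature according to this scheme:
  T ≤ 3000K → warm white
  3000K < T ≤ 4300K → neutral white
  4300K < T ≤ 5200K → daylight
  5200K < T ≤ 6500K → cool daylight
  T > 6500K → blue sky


Temperature: 3950K
3000K < 3950K ≤ 4300K → neutral white
Classification: neutral white


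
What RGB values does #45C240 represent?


45 → 69 (R)
C2 → 194 (G)
40 → 64 (B)
= RGB(69, 194, 64)


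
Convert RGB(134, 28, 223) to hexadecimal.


R = 134 → 86 (hex)
G = 28 → 1C (hex)
B = 223 → DF (hex)
Hex = #861CDF


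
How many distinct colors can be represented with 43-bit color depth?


Colors = 2^bits = 2^43
= 8,796,093,022,208 colors


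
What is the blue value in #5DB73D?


Color: #5DB73D
R = 5D = 93
G = B7 = 183
B = 3D = 61
Blue = 61


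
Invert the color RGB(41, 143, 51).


Invert: (255-R, 255-G, 255-B)
R: 255-41 = 214
G: 255-143 = 112
B: 255-51 = 204
= RGB(214, 112, 204)


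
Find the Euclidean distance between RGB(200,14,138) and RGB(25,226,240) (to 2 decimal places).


d = √[(R₁-R₂)² + (G₁-G₂)² + (B₁-B₂)²]
d = √[(200-25)² + (14-226)² + (138-240)²]
d = √[30625 + 44944 + 10404]
d = √85973
d ≈ 293.21


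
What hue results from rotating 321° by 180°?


New hue = (H + rotation) mod 360
New hue = (321 + 180) mod 360
= 501 mod 360
= 141°


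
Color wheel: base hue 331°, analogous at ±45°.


Base hue: 331°
Left analog: (331 - 45) mod 360 = 286°
Right analog: (331 + 45) mod 360 = 16°
Analogous hues = 286° and 16°


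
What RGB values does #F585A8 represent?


F5 → 245 (R)
85 → 133 (G)
A8 → 168 (B)
= RGB(245, 133, 168)


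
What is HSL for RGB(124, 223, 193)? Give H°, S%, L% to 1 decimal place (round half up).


Normalize: R'=124/255≈0.4863, G'=223/255≈0.8745, B'=193/255≈0.7569
Max=223/255, Min=124/255, Δ=Max-Min=99/255
L = (Max+Min)/2 = (223+124)/510 = 347/510 = 0.68039… → L = 68.0%
L > 0.5 → S = Δ/(2-Max-Min) = 99/(510-223-124) = 99/163 = 0.60736… → S = 60.7%
(the 1/255 factors cancel in S and H, so raw channel differences can be used)
Max is G' → H = 60 × ((B-R)/Δ + 2) = 60 × ((193-124)/99 + 2)
  69/99 + 2 = 0.6969… + 2 = 2.6969…
  H = 60 × 2.6969… = 161.818…° → H = 161.8°
= HSL(161.8°, 60.7%, 68.0%)


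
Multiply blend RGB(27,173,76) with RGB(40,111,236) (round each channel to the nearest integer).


Multiply: C = A×B/255, rounded to nearest integer
R: 27×40/255 = 1080/255 ≈ 4.235 → 4
G: 173×111/255 = 19203/255 ≈ 75.306 → 75
B: 76×236/255 = 17936/255 ≈ 70.337 → 70
= RGB(4, 75, 70)


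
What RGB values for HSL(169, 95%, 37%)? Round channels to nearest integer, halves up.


H=169°, S=0.95, L=0.37
C = (1-|2L-1|)×S = (1-|-0.26|)×0.95 = 0.703
H' = H/60 = 169/60 ≈ 2.8167; X = C×(1-|H' mod 2 - 1|) ≈ 0.5741
m = L - C/2 = 0.37 - 0.3515 = 0.0185
Sector ⌊H'⌋ = 2 → (R',G',B') = (0.0, 0.703, ≈0.5741)
RGB = ((R'+m)×255, (G'+m)×255, (B'+m)×255) = (4.7175, 183.9825, 151.11725)
Round half up → RGB(5, 184, 151)


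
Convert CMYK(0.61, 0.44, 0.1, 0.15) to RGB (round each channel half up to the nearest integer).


R = 255 × (1-C) × (1-K) = 255 × 0.39 × 0.85 = 84.5325 → 85
G = 255 × (1-M) × (1-K) = 255 × 0.56 × 0.85 = 121.38 → 121
B = 255 × (1-Y) × (1-K) = 255 × 0.90 × 0.85 = 195.075 → 195
= RGB(85, 121, 195)


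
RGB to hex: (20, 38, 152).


R = 20 → 14 (hex)
G = 38 → 26 (hex)
B = 152 → 98 (hex)
Hex = #142698


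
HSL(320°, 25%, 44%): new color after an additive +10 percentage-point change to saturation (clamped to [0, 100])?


Original S = 25%
Adjustment = +10 percentage points
New S = 25 + (10) = 35
Clamp to [0, 100] → 35
= HSL(320°, 35%, 44%)


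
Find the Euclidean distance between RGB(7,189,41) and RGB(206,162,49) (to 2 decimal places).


d = √[(R₁-R₂)² + (G₁-G₂)² + (B₁-B₂)²]
d = √[(7-206)² + (189-162)² + (41-49)²]
d = √[39601 + 729 + 64]
d = √40394
d ≈ 200.98


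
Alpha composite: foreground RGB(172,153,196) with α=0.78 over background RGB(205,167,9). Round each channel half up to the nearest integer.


C = α×F + (1-α)×B, with 1-α = 0.22
R: 0.78×172 + 0.22×205 = 134.16 + 45.10 = 179.26 → 179
G: 0.78×153 + 0.22×167 = 119.34 + 36.74 = 156.08 → 156
B: 0.78×196 + 0.22×9 = 152.88 + 1.98 = 154.86 → 155
= RGB(179, 156, 155)


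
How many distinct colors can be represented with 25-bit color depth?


Colors = 2^bits = 2^25
= 33,554,432 colors


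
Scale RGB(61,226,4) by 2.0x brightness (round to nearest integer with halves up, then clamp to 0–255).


Multiply each channel by 2.0, round half up, clamp to [0, 255]
R: 61×2.0 = 122
G: 226×2.0 = 452 → clamp → 255
B: 4×2.0 = 8
= RGB(122, 255, 8)


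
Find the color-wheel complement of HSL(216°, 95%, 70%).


Complement = opposite side of color wheel = hue + 180°
H' = (216 + 180) mod 360 = 36°
S and L unchanged.
= HSL(36°, 95%, 70%)


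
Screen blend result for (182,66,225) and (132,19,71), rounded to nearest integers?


Screen: C = 255 - (255-A)×(255-B)/255, rounded to nearest integer
R: 255 - (255-182)×(255-132)/255 = 255 - 8979/255 ≈ 255 - 35.212 = 219.788 → 220
G: 255 - (255-66)×(255-19)/255 = 255 - 44604/255 ≈ 255 - 174.918 = 80.082 → 80
B: 255 - (255-225)×(255-71)/255 = 255 - 5520/255 ≈ 255 - 21.647 = 233.353 → 233
= RGB(220, 80, 233)


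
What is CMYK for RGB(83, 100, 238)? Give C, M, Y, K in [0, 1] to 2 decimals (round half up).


R'=83/255≈0.3255, G'=100/255≈0.3922, B'=238/255≈0.9333
K = 1 - max(R',G',B') = 1 - 238/255 = 17/255 = 0.06666… → 0.07
(1-R'-K)/(1-K) simplifies to (max-R)/max with max = 238:
C = (238-83)/238 = 155/238 = 0.65126… → 0.65
M = (238-100)/238 = 138/238 = 0.57983… → 0.58
Y = (238-238)/238 = 0/238 = 0 → 0.00
= CMYK(0.65, 0.58, 0.00, 0.07)


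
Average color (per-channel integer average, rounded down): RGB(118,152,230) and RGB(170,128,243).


Midpoint: each channel = ⌊(C₁+C₂)/2⌋
R: ⌊(118+170)/2⌋ = 144
G: ⌊(152+128)/2⌋ = 140
B: ⌊(230+243)/2⌋ = 236
= RGB(144, 140, 236)


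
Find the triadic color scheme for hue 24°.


Triadic: equally spaced at 120° intervals
H1 = 24°
H2 = (24 + 120) mod 360 = 144°
H3 = (24 + 240) mod 360 = 264°
Triadic = 24°, 144°, 264°


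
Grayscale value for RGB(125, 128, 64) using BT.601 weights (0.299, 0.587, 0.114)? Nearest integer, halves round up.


Gray = 0.299×R + 0.587×G + 0.114×B
Gray = 0.299×125 + 0.587×128 + 0.114×64
Gray = 37.375 + 75.136 + 7.296
Gray = 119.807 → round half up → 120
Gray = 120


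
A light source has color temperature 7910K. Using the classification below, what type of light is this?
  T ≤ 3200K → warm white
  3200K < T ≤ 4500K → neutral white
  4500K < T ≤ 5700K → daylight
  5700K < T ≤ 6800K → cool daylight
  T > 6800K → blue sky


Temperature: 7910K
7910K > 6800K → blue sky
Classification: blue sky


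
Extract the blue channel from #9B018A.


Color: #9B018A
R = 9B = 155
G = 01 = 1
B = 8A = 138
Blue = 138


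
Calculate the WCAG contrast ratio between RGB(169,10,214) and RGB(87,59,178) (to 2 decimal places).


Linearize each sRGB channel c=v/255: c/12.92 if c ≤ 0.04045 else ((c+0.055)/1.055)^2.4
L = 0.2126×R_lin + 0.7152×G_lin + 0.0722×B_lin
Color 1 (169,10,214):
  R=169: 169/255≈0.6627 > 0.04045 → ((0.6627+0.055)/1.055)^2.4 ≈ 0.39676
  G=10: 10/255≈0.0392 ≤ 0.04045 → 0.0392/12.92 ≈ 0.00304
  B=214: 214/255≈0.8392 > 0.04045 → ((0.8392+0.055)/1.055)^2.4 ≈ 0.67244
  L1 = 0.2126×0.39676 + 0.7152×0.00304 + 0.0722×0.67244 ≈ 0.13507
Color 2 (87,59,178):
  R=87: 87/255≈0.3412 > 0.04045 → ((0.3412+0.055)/1.055)^2.4 ≈ 0.09531
  G=59: 59/255≈0.2314 > 0.04045 → ((0.2314+0.055)/1.055)^2.4 ≈ 0.04374
  B=178: 178/255≈0.6980 > 0.04045 → ((0.6980+0.055)/1.055)^2.4 ≈ 0.44520
  L2 = 0.2126×0.09531 + 0.7152×0.04374 + 0.0722×0.44520 ≈ 0.08369
Lighter = 0.13507, Darker = 0.08369
Ratio = (L_lighter + 0.05) / (L_darker + 0.05)
Ratio = (0.13507 + 0.05) / (0.08369 + 0.05) = 0.18507 / 0.13369 ≈ 1.3844
Ratio ≈ 1.38:1


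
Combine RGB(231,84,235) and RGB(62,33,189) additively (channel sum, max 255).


Additive: each channel = min(255, C₁+C₂)
R: 231+62 = 293 → 255
G: 84+33 = 117 → 117
B: 235+189 = 424 → 255
= RGB(255, 117, 255)


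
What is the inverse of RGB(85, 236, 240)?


Invert: (255-R, 255-G, 255-B)
R: 255-85 = 170
G: 255-236 = 19
B: 255-240 = 15
= RGB(170, 19, 15)


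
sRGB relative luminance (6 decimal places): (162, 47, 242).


Linearize each channel (sRGB transfer function): c = v/255; c_lin = c/12.92 if c ≤ 0.04045, else ((c+0.055)/1.055)^2.4
  R: 162/255 ≈ 0.635294 > 0.04045 → ((0.635294+0.055)/1.055)^2.4 ≈ 0.361307
  G: 47/255 ≈ 0.184314 > 0.04045 → ((0.184314+0.055)/1.055)^2.4 ≈ 0.028426
  B: 242/255 ≈ 0.949020 > 0.04045 → ((0.949020+0.055)/1.055)^2.4 ≈ 0.887923
R_lin = 0.361307, G_lin = 0.028426, B_lin = 0.887923
L = 0.2126×R + 0.7152×G + 0.0722×B
L = 0.2126×0.361307 + 0.7152×0.028426 + 0.0722×0.887923
L ≈ 0.161252


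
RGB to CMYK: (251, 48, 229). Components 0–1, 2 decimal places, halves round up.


R'=251/255≈0.9843, G'=48/255≈0.1882, B'=229/255≈0.8980
K = 1 - max(R',G',B') = 1 - 251/255 = 4/255 = 0.01568… → 0.02
(1-R'-K)/(1-K) simplifies to (max-R)/max with max = 251:
C = (251-251)/251 = 0/251 = 0 → 0.00
M = (251-48)/251 = 203/251 = 0.80876… → 0.81
Y = (251-229)/251 = 22/251 = 0.08764… → 0.09
= CMYK(0.00, 0.81, 0.09, 0.02)


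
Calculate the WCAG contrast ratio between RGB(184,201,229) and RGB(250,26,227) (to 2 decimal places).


Linearize each sRGB channel c=v/255: c/12.92 if c ≤ 0.04045 else ((c+0.055)/1.055)^2.4
L = 0.2126×R_lin + 0.7152×G_lin + 0.0722×B_lin
Color 1 (184,201,229):
  R=184: 184/255≈0.7216 > 0.04045 → ((0.7216+0.055)/1.055)^2.4 ≈ 0.47932
  G=201: 201/255≈0.7882 > 0.04045 → ((0.7882+0.055)/1.055)^2.4 ≈ 0.58408
  B=229: 229/255≈0.8980 > 0.04045 → ((0.8980+0.055)/1.055)^2.4 ≈ 0.78354
  L1 = 0.2126×0.47932 + 0.7152×0.58408 + 0.0722×0.78354 ≈ 0.57621
Color 2 (250,26,227):
  R=250: 250/255≈0.9804 > 0.04045 → ((0.9804+0.055)/1.055)^2.4 ≈ 0.95597
  G=26: 26/255≈0.1020 > 0.04045 → ((0.1020+0.055)/1.055)^2.4 ≈ 0.01033
  B=227: 227/255≈0.8902 > 0.04045 → ((0.8902+0.055)/1.055)^2.4 ≈ 0.76815
  L2 = 0.2126×0.95597 + 0.7152×0.01033 + 0.0722×0.76815 ≈ 0.26609
Lighter = 0.57621, Darker = 0.26609
Ratio = (L_lighter + 0.05) / (L_darker + 0.05)
Ratio = (0.57621 + 0.05) / (0.26609 + 0.05) = 0.62621 / 0.31609 ≈ 1.9811
Ratio ≈ 1.98:1


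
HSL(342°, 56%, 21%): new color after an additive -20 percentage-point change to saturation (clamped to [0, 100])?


Original S = 56%
Adjustment = -20 percentage points
New S = 56 + (-20) = 36
Clamp to [0, 100] → 36
= HSL(342°, 36%, 21%)


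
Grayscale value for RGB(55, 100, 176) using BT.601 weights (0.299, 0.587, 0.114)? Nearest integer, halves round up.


Gray = 0.299×R + 0.587×G + 0.114×B
Gray = 0.299×55 + 0.587×100 + 0.114×176
Gray = 16.445 + 58.700 + 20.064
Gray = 95.209 → round half up → 95
Gray = 95


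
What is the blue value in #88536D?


Color: #88536D
R = 88 = 136
G = 53 = 83
B = 6D = 109
Blue = 109


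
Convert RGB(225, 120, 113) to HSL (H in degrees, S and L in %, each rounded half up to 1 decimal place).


Normalize: R'=225/255≈0.8824, G'=120/255≈0.4706, B'=113/255≈0.4431
Max=225/255, Min=113/255, Δ=Max-Min=112/255
L = (Max+Min)/2 = (225+113)/510 = 338/510 = 0.66274… → L = 66.3%
L > 0.5 → S = Δ/(2-Max-Min) = 112/(510-225-113) = 112/172 = 0.65116… → S = 65.1%
(the 1/255 factors cancel in S and H, so raw channel differences can be used)
Max is R' → H = 60 × (((G-B)/Δ) mod 6) = 60 × (((120-113)/112) mod 6)
  7/112 = 0.0625
  H = 60 × 0.0625 = 3.75° → H = 3.8°
= HSL(3.8°, 65.1%, 66.3%)


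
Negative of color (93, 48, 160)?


Invert: (255-R, 255-G, 255-B)
R: 255-93 = 162
G: 255-48 = 207
B: 255-160 = 95
= RGB(162, 207, 95)


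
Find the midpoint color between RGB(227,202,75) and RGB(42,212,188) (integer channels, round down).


Midpoint: each channel = ⌊(C₁+C₂)/2⌋
R: ⌊(227+42)/2⌋ = 134
G: ⌊(202+212)/2⌋ = 207
B: ⌊(75+188)/2⌋ = 131
= RGB(134, 207, 131)
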